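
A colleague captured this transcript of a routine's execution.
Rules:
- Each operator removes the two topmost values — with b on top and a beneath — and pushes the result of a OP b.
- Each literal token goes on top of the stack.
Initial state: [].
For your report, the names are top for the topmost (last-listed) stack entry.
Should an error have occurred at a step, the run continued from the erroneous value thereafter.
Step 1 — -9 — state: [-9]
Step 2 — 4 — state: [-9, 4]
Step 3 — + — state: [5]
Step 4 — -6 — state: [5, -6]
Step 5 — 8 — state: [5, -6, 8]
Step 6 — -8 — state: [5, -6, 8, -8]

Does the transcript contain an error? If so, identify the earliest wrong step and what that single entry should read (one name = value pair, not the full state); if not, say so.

Step 1: push -9: top = -9 — verified.
Step 2: push 4: top = 4 — confirmed correct.
Step 3: -9 + 4 = -5 — not what was recorded.
First deviation found at step 3; the corrected entry is top = -5.

step 3, top = -5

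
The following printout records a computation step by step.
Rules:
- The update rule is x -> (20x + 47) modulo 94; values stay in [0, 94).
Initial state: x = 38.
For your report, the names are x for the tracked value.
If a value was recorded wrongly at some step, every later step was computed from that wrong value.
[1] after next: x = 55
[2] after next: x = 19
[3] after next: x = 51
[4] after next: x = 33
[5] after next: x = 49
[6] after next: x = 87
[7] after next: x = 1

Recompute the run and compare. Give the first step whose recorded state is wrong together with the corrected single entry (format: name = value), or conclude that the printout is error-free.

Step 1: x = (20*38 + 47) mod 94 = 55 — same as recorded.
Step 2: x = (20*55 + 47) mod 94 = 19 — verified.
Step 3: x = (20*19 + 47) mod 94 = 51 — matches.
Step 4: x = (20*51 + 47) mod 94 = 33 — confirmed correct.
Step 5: x = (20*33 + 47) mod 94 = 49 — verified.
Step 6: x = (20*49 + 47) mod 94 = 87 — same as recorded.
Step 7: x = (20*87 + 47) mod 94 = 1 — verified.
The whole run recomputes cleanly — no discrepancies.

no error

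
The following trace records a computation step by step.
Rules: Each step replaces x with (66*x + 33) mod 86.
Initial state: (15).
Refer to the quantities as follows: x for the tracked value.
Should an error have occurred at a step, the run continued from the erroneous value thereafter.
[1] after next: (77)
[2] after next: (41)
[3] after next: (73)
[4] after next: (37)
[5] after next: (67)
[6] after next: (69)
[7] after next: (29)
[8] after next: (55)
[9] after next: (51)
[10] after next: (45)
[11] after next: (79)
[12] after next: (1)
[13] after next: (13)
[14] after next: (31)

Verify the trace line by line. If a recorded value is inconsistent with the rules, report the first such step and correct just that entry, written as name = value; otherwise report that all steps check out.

step 4, x = 35

Recomputing the run from the initial state:
step 1: x = 77
step 2: x = 41
step 3: x = 73
step 4: x = 35
step 5: x = 21
step 6: x = 43
step 7: x = 33
step 8: x = 61
step 9: x = 17
step 10: x = 37
step 11: x = 67
step 12: x = 69
step 13: x = 29
step 14: x = 55
The first disagreement with the trace is at step 4, where the value should be x = 35.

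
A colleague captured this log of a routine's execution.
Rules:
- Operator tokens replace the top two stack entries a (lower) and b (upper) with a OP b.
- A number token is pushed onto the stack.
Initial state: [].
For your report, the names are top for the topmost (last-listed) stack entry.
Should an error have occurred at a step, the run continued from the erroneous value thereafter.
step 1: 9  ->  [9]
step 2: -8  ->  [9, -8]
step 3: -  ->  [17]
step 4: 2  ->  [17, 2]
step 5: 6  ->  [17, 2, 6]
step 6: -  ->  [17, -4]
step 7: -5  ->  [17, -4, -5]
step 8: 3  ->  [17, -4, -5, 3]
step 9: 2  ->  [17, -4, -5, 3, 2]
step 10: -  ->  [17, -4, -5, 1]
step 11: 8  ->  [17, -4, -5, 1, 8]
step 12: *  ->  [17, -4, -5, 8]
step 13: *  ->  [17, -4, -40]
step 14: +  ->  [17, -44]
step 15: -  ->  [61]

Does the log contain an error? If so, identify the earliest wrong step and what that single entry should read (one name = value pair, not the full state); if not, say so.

no error

step 1: push 9: top = 9 -> matches
step 2: push -8: top = -8 -> in agreement
step 3: 9 - -8 = 17 -> same as recorded
step 4: push 2: top = 2 -> matches
step 5: push 6: top = 6 -> verified
step 6: 2 - 6 = -4 -> matches
step 7: push -5: top = -5 -> in agreement
step 8: push 3: top = 3 -> checks out
step 9: push 2: top = 2 -> consistent with the log
step 10: 3 - 2 = 1 -> no discrepancy
step 11: push 8: top = 8 -> exactly as logged
step 12: 1 * 8 = 8 -> agrees with the log
step 13: -5 * 8 = -40 -> verified
step 14: -4 + -40 = -44 -> no discrepancy
step 15: 17 - -44 = 61 -> matches
Every step is consistent.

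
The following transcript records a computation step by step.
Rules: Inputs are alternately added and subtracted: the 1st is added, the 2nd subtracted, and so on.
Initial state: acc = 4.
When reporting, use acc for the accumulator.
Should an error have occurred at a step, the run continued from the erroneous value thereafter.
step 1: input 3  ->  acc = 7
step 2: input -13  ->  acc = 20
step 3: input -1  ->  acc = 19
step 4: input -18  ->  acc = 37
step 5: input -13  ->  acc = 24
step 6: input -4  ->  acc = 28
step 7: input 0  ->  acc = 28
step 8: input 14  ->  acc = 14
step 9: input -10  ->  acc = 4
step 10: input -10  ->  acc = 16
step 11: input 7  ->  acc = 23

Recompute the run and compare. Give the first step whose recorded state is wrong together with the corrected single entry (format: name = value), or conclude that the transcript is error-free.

step 10, acc = 14

Step 1: acc = 4 + 3 = 7 — same as recorded.
Step 2: acc = 7 - -13 = 20 — same as recorded.
Step 3: acc = 20 + -1 = 19 — matches.
Step 4: acc = 19 - -18 = 37 — same as recorded.
Step 5: acc = 37 + -13 = 24 — matches.
Step 6: acc = 24 - -4 = 28 — consistent with the transcript.
Step 7: acc = 28 + 0 = 28 — exactly as logged.
Step 8: acc = 28 - 14 = 14 — checks out.
Step 9: acc = 14 + -10 = 4 — verified.
Step 10: acc = 4 - -10 = 14 — the entry is off here.
First incorrect step: 10; the correct value is acc = 14.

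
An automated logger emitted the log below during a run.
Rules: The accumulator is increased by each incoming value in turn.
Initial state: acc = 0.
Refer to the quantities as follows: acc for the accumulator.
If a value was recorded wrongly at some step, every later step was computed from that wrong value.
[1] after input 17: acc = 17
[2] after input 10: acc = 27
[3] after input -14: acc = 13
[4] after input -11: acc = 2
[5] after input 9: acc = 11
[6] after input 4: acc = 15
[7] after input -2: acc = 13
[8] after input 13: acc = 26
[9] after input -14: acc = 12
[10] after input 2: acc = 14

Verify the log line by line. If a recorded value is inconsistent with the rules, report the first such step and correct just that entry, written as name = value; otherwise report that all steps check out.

step 1: acc = 0 + 17 = 17 -> agrees with the log
step 2: acc = 17 + 10 = 27 -> verified
step 3: acc = 27 + -14 = 13 -> matches
step 4: acc = 13 + -11 = 2 -> checks out
step 5: acc = 2 + 9 = 11 -> agrees with the log
step 6: acc = 11 + 4 = 15 -> checks out
step 7: acc = 15 + -2 = 13 -> consistent with the log
step 8: acc = 13 + 13 = 26 -> in agreement
step 9: acc = 26 + -14 = 12 -> verified
step 10: acc = 12 + 2 = 14 -> confirmed correct
No step deviates from the rules.

no error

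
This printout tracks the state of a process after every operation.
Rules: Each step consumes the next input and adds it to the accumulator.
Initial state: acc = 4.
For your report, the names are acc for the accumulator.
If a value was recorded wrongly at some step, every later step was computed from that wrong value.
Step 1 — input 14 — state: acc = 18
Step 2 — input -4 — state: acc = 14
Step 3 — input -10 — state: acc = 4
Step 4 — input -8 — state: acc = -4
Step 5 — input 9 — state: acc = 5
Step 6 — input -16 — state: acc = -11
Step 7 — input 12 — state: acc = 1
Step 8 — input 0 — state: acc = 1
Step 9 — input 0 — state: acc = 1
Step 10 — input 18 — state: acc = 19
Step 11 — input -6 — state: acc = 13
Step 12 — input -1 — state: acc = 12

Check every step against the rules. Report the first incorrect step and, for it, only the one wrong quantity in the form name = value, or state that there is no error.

no error

1. acc = 4 + 14 = 18 (checks out)
2. acc = 18 + -4 = 14 (confirmed correct)
3. acc = 14 + -10 = 4 (verified)
4. acc = 4 + -8 = -4 (in agreement)
5. acc = -4 + 9 = 5 (exactly as logged)
6. acc = 5 + -16 = -11 (matches)
7. acc = -11 + 12 = 1 (no discrepancy)
8. acc = 1 + 0 = 1 (exactly as logged)
9. acc = 1 + 0 = 1 (verified)
10. acc = 1 + 18 = 19 (in agreement)
11. acc = 19 + -6 = 13 (matches)
12. acc = 13 + -1 = 12 (checks out)
Every step is consistent.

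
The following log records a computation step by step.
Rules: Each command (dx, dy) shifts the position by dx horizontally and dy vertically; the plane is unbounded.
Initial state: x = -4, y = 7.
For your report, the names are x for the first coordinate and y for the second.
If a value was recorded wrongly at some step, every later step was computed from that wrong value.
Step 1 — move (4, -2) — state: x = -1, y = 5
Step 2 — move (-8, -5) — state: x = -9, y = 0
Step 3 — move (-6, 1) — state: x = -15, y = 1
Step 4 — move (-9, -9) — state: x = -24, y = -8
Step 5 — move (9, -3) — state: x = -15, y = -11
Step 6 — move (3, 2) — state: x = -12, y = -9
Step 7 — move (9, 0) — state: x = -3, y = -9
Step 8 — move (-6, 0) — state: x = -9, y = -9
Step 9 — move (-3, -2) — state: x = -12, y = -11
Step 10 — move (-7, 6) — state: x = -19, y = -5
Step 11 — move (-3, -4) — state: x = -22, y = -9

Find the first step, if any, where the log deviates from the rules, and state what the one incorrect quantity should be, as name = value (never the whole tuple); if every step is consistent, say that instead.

1. x = -4 + (4) = 0, y = 7 + (-2) = 5 (first mismatch against the log)
Step 1 is the first one off; corrected, x = 0.

step 1, x = 0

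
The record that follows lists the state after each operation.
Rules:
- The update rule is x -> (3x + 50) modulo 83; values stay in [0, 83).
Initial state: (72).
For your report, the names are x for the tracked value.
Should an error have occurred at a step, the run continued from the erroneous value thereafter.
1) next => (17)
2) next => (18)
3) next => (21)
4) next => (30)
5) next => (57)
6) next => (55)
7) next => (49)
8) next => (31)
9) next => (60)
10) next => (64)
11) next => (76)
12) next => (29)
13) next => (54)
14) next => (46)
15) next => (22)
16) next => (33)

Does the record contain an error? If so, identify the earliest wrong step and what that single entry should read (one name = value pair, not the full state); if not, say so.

1. x = (3*72 + 50) mod 83 = 17 (agrees with the record)
2. x = (3*17 + 50) mod 83 = 18 (same as recorded)
3. x = (3*18 + 50) mod 83 = 21 (confirmed correct)
4. x = (3*21 + 50) mod 83 = 30 (matches)
5. x = (3*30 + 50) mod 83 = 57 (in agreement)
6. x = (3*57 + 50) mod 83 = 55 (in agreement)
7. x = (3*55 + 50) mod 83 = 49 (consistent with the record)
8. x = (3*49 + 50) mod 83 = 31 (agrees with the record)
9. x = (3*31 + 50) mod 83 = 60 (in agreement)
10. x = (3*60 + 50) mod 83 = 64 (same as recorded)
11. x = (3*64 + 50) mod 83 = 76 (consistent with the record)
12. x = (3*76 + 50) mod 83 = 29 (same as recorded)
13. x = (3*29 + 50) mod 83 = 54 (matches)
14. x = (3*54 + 50) mod 83 = 46 (verified)
15. x = (3*46 + 50) mod 83 = 22 (agrees with the record)
16. x = (3*22 + 50) mod 83 = 33 (verified)
The recomputation confirms every line.

no error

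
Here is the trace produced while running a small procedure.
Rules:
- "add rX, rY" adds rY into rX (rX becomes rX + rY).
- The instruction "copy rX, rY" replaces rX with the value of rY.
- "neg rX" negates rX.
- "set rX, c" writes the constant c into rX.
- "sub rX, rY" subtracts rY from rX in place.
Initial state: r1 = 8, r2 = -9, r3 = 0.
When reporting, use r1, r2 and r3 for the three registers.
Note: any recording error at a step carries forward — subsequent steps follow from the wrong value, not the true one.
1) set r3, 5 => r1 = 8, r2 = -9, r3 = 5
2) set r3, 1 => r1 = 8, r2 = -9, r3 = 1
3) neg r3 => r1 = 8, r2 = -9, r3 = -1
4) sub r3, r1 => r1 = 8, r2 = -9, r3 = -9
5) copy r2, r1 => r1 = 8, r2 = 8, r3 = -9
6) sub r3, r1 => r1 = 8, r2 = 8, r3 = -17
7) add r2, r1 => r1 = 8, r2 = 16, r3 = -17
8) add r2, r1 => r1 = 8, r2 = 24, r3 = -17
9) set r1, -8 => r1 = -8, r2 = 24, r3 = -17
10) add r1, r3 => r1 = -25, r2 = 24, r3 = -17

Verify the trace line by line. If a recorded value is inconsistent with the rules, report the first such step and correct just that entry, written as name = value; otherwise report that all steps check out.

no error

step 1: r3 = 5 -> confirmed correct
step 2: r3 = 1 -> consistent with the trace
step 3: r3 = -(1) = -1 -> verified
step 4: r3 = -1 - 8 = -9 -> checks out
step 5: r2 = 8 -> confirmed correct
step 6: r3 = -9 - 8 = -17 -> agrees with the trace
step 7: r2 = 8 + 8 = 16 -> no discrepancy
step 8: r2 = 16 + 8 = 24 -> same as recorded
step 9: r1 = -8 -> no discrepancy
step 10: r1 = -8 + -17 = -25 -> no discrepancy
No step deviates from the rules.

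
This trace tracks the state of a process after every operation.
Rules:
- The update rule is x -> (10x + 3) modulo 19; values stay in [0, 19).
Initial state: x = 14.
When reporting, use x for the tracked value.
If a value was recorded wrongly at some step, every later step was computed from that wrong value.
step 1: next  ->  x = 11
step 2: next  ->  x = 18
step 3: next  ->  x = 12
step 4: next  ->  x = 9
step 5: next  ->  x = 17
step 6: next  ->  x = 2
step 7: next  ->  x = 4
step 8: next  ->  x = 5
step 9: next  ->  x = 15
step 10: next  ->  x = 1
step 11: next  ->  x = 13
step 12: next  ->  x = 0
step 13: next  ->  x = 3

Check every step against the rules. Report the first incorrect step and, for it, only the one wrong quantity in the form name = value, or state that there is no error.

Recomputing the run from the initial state:
step 1: x = 10
step 2: x = 8
step 3: x = 7
step 4: x = 16
step 5: x = 11
step 6: x = 18
step 7: x = 12
step 8: x = 9
step 9: x = 17
step 10: x = 2
step 11: x = 4
step 12: x = 5
step 13: x = 15
The first disagreement with the trace is at step 1, where the value should be x = 10.

step 1, x = 10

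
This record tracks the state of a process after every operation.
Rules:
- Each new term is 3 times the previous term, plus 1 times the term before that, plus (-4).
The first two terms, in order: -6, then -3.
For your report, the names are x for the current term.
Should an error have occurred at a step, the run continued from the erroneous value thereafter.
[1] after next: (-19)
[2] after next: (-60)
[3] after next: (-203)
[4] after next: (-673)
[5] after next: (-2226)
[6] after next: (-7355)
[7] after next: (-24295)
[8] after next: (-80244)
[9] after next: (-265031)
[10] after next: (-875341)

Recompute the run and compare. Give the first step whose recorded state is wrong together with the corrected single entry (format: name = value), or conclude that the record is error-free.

1. x = 3*(-3) + (1)*(-6) + (-4) = -19 (exactly as logged)
2. x = 3*(-19) + (1)*(-3) + (-4) = -64 (a discrepancy with the record)
The earliest wrong entry is at step 2: it should read x = -64.

step 2, x = -64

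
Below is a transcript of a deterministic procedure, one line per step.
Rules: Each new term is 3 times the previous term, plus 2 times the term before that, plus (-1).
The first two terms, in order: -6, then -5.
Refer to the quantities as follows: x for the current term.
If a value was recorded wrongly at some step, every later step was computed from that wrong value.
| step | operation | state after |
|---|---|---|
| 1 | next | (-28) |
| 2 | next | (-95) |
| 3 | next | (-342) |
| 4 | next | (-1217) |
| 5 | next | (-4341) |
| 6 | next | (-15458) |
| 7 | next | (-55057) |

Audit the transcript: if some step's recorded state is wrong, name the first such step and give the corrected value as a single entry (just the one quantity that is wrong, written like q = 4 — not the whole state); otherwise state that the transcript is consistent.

step 5, x = -4336

Step 1: x = 3*(-5) + (2)*(-6) + (-1) = -28 — matches.
Step 2: x = 3*(-28) + (2)*(-5) + (-1) = -95 — consistent with the transcript.
Step 3: x = 3*(-95) + (2)*(-28) + (-1) = -342 — agrees with the transcript.
Step 4: x = 3*(-342) + (2)*(-95) + (-1) = -1217 — matches.
Step 5: x = 3*(-1217) + (2)*(-342) + (-1) = -4336 — this is not what the transcript shows.
Step 5 is the first one off; corrected, x = -4336.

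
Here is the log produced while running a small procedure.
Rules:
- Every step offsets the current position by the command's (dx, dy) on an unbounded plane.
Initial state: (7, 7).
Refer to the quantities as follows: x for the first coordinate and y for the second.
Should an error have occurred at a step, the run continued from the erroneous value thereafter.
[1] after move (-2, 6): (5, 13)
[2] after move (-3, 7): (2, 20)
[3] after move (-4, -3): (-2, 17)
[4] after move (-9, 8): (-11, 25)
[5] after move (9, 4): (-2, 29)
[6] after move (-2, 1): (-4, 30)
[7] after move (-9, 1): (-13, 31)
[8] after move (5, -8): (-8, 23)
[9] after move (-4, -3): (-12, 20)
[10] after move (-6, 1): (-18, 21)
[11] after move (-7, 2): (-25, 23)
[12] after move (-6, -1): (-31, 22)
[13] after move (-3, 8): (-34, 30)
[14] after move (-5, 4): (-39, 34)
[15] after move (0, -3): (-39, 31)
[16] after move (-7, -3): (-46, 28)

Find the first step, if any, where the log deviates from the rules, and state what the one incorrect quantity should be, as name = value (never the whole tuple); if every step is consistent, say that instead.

1. x = 7 + (-2) = 5, y = 7 + (6) = 13 (agrees with the log)
2. x = 5 + (-3) = 2, y = 13 + (7) = 20 (matches)
3. x = 2 + (-4) = -2, y = 20 + (-3) = 17 (same as recorded)
4. x = -2 + (-9) = -11, y = 17 + (8) = 25 (agrees with the log)
5. x = -11 + (9) = -2, y = 25 + (4) = 29 (checks out)
6. x = -2 + (-2) = -4, y = 29 + (1) = 30 (consistent with the log)
7. x = -4 + (-9) = -13, y = 30 + (1) = 31 (checks out)
8. x = -13 + (5) = -8, y = 31 + (-8) = 23 (verified)
9. x = -8 + (-4) = -12, y = 23 + (-3) = 20 (in agreement)
10. x = -12 + (-6) = -18, y = 20 + (1) = 21 (matches)
11. x = -18 + (-7) = -25, y = 21 + (2) = 23 (matches)
12. x = -25 + (-6) = -31, y = 23 + (-1) = 22 (exactly as logged)
13. x = -31 + (-3) = -34, y = 22 + (8) = 30 (confirmed correct)
14. x = -34 + (-5) = -39, y = 30 + (4) = 34 (no discrepancy)
15. x = -39 + (0) = -39, y = 34 + (-3) = 31 (same as recorded)
16. x = -39 + (-7) = -46, y = 31 + (-3) = 28 (matches)
All entries verified; no error found.

no error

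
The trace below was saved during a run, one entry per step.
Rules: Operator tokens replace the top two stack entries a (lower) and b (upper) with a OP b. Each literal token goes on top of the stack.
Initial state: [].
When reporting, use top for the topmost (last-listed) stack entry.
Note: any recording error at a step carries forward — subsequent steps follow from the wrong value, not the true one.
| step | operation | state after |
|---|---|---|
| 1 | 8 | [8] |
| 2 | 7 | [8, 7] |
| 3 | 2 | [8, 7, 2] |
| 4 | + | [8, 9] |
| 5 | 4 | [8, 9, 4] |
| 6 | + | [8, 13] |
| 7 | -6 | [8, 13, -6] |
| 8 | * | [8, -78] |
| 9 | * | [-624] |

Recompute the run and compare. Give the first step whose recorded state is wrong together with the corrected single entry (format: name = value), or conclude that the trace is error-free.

Recomputing the run from the initial state:
step 1: [8]
step 2: [8, 7]
step 3: [8, 7, 2]
step 4: [8, 9]
step 5: [8, 9, 4]
step 6: [8, 13]
step 7: [8, 13, -6]
step 8: [8, -78]
step 9: [-624]
This matches the trace at every step.

no error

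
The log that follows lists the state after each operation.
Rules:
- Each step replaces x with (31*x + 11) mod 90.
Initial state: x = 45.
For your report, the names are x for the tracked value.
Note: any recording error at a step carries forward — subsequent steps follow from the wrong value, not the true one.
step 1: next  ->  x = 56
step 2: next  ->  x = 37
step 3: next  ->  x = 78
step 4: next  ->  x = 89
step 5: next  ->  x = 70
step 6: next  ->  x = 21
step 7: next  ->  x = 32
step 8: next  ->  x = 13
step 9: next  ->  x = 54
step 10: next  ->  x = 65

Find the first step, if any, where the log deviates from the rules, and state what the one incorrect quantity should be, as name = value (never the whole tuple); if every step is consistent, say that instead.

Recomputing the run from the initial state:
step 1: x = 56
step 2: x = 37
step 3: x = 78
step 4: x = 89
step 5: x = 70
step 6: x = 21
step 7: x = 32
step 8: x = 13
step 9: x = 54
step 10: x = 65
This matches the log at every step.

no error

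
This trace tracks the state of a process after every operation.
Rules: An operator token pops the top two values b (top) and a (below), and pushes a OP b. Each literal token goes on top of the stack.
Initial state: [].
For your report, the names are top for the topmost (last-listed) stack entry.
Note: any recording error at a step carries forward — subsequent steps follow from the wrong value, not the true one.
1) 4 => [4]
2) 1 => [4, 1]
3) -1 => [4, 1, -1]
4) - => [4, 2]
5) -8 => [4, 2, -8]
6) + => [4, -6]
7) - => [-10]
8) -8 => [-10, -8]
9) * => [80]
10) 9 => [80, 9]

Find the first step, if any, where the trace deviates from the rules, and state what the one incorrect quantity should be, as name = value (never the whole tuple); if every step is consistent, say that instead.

Step 1: push 4: top = 4 — exactly as logged.
Step 2: push 1: top = 1 — confirmed correct.
Step 3: push -1: top = -1 — no discrepancy.
Step 4: 1 - -1 = 2 — confirmed correct.
Step 5: push -8: top = -8 — exactly as logged.
Step 6: 2 + -8 = -6 — verified.
Step 7: 4 - -6 = 10 — a discrepancy with the trace.
Conclusion: step 7 carries the first error; the entry should be top = 10.

step 7, top = 10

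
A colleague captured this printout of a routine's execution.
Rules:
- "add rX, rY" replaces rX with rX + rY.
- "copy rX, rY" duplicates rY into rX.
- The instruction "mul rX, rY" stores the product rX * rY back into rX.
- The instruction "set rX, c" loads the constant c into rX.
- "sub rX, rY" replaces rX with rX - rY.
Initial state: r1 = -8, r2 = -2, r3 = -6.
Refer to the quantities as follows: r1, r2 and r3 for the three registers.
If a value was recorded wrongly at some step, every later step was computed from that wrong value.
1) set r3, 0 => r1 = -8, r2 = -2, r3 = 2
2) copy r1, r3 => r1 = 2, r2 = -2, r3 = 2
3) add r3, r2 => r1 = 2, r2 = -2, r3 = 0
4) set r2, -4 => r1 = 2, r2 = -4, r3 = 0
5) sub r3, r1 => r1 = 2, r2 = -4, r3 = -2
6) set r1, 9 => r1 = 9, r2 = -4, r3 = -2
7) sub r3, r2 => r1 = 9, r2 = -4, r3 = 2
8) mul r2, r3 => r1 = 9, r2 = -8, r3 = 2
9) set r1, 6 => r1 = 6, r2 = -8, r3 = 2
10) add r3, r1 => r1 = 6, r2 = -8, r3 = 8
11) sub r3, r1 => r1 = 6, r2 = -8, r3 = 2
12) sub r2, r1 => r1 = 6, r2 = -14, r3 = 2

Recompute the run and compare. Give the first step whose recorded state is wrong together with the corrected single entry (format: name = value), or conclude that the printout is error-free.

Recomputing the run from the initial state:
step 1: r1 = -8, r2 = -2, r3 = 0
step 2: r1 = 0, r2 = -2, r3 = 0
step 3: r1 = 0, r2 = -2, r3 = -2
step 4: r1 = 0, r2 = -4, r3 = -2
step 5: r1 = 0, r2 = -4, r3 = -2
step 6: r1 = 9, r2 = -4, r3 = -2
step 7: r1 = 9, r2 = -4, r3 = 2
step 8: r1 = 9, r2 = -8, r3 = 2
step 9: r1 = 6, r2 = -8, r3 = 2
step 10: r1 = 6, r2 = -8, r3 = 8
step 11: r1 = 6, r2 = -8, r3 = 2
step 12: r1 = 6, r2 = -14, r3 = 2
The first disagreement with the printout is at step 1, where the value should be r3 = 0.

step 1, r3 = 0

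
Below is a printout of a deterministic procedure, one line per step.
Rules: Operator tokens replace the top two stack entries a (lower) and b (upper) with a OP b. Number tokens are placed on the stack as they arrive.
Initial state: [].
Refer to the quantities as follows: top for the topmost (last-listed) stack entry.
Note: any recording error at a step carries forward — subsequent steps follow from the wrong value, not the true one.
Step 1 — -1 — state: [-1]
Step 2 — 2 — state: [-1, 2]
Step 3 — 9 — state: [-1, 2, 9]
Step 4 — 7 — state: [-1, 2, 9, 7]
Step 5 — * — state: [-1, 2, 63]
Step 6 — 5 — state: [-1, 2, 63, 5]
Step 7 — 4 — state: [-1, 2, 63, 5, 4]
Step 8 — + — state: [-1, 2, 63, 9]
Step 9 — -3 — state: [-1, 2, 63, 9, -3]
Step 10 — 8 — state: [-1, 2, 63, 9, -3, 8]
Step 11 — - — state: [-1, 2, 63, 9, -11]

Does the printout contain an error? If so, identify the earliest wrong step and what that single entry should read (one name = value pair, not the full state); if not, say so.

Recomputing the run from the initial state:
step 1: [-1]
step 2: [-1, 2]
step 3: [-1, 2, 9]
step 4: [-1, 2, 9, 7]
step 5: [-1, 2, 63]
step 6: [-1, 2, 63, 5]
step 7: [-1, 2, 63, 5, 4]
step 8: [-1, 2, 63, 9]
step 9: [-1, 2, 63, 9, -3]
step 10: [-1, 2, 63, 9, -3, 8]
step 11: [-1, 2, 63, 9, -11]
This matches the printout at every step.

no error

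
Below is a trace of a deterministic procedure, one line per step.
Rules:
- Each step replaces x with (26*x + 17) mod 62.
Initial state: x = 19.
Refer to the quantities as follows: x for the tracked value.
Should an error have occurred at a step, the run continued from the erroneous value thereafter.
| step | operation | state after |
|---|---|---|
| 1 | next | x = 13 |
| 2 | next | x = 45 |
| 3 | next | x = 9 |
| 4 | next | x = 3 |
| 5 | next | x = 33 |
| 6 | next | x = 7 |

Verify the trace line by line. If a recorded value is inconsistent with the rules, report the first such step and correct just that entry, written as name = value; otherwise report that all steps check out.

Recomputing the run from the initial state:
step 1: x = 15
step 2: x = 35
step 3: x = 59
step 4: x = 1
step 5: x = 43
step 6: x = 19
The first disagreement with the trace is at step 1, where the value should be x = 15.

step 1, x = 15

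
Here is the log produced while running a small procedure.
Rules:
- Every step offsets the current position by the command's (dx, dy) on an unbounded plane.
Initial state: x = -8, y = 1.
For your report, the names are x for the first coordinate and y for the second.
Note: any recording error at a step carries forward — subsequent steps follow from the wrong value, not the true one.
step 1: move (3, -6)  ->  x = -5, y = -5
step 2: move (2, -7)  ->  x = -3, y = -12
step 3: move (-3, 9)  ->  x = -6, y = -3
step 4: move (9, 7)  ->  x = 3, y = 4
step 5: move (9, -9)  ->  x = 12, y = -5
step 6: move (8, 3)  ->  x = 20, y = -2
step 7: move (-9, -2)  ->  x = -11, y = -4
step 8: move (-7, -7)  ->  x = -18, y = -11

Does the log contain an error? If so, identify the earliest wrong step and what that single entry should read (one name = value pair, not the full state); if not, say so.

Step 1: x = -8 + (3) = -5, y = 1 + (-6) = -5 — confirmed correct.
Step 2: x = -5 + (2) = -3, y = -5 + (-7) = -12 — confirmed correct.
Step 3: x = -3 + (-3) = -6, y = -12 + (9) = -3 — agrees with the log.
Step 4: x = -6 + (9) = 3, y = -3 + (7) = 4 — same as recorded.
Step 5: x = 3 + (9) = 12, y = 4 + (-9) = -5 — no discrepancy.
Step 6: x = 12 + (8) = 20, y = -5 + (3) = -2 — no discrepancy.
Step 7: x = 20 + (-9) = 11, y = -2 + (-2) = -4 — this is not what the log shows.
First deviation found at step 7; the corrected entry is x = 11.

step 7, x = 11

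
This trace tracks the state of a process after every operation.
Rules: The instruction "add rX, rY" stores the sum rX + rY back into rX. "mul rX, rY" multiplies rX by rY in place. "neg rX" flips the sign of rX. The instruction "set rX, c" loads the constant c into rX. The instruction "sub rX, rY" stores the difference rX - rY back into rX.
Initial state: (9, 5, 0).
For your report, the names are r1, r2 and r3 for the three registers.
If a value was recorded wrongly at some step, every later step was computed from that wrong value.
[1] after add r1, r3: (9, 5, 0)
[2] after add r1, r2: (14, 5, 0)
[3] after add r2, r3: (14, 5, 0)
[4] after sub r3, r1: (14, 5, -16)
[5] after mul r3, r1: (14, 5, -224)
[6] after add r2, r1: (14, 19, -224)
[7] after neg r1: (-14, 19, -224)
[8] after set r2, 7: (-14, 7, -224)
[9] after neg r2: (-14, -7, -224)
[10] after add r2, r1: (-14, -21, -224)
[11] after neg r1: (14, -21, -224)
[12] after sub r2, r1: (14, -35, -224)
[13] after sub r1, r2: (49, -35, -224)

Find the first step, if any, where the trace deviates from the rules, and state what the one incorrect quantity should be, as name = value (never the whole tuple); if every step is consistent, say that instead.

step 4, r3 = -14

1. r1 = 9 + 0 = 9 (consistent with the trace)
2. r1 = 9 + 5 = 14 (matches)
3. r2 = 5 + 0 = 5 (no discrepancy)
4. r3 = 0 - 14 = -14 (not what was recorded)
First deviation found at step 4; the corrected entry is r3 = -14.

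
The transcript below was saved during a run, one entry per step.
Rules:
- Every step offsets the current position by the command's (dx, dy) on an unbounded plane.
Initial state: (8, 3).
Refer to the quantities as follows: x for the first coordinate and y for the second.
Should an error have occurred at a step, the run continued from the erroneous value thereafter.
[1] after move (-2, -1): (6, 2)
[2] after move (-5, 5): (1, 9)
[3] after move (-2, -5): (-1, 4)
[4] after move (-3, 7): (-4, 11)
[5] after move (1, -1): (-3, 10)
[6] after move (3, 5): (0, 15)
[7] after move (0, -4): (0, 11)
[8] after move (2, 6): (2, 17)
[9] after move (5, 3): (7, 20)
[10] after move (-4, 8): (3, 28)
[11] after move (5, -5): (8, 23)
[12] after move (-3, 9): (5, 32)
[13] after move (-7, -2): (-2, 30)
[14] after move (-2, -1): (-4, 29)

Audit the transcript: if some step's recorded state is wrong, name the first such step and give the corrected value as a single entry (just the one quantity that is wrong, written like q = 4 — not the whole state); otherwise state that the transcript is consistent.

step 2, y = 7

Recomputing the run from the initial state:
step 1: x = 6, y = 2
step 2: x = 1, y = 7
step 3: x = -1, y = 2
step 4: x = -4, y = 9
step 5: x = -3, y = 8
step 6: x = 0, y = 13
step 7: x = 0, y = 9
step 8: x = 2, y = 15
step 9: x = 7, y = 18
step 10: x = 3, y = 26
step 11: x = 8, y = 21
step 12: x = 5, y = 30
step 13: x = -2, y = 28
step 14: x = -4, y = 27
The first disagreement with the transcript is at step 2, where the value should be y = 7.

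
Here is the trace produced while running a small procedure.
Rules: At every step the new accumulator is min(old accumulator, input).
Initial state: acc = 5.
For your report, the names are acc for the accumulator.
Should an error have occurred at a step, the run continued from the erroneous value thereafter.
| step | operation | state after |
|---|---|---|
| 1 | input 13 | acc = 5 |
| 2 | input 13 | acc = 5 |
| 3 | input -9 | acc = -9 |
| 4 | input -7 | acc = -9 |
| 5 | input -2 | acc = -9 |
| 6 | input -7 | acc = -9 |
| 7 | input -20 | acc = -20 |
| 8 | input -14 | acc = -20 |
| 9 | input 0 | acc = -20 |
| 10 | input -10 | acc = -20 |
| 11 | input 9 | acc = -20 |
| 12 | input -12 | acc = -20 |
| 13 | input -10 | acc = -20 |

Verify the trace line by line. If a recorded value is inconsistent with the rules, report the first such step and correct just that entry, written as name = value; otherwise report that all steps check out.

no error

Recomputing the run from the initial state:
step 1: acc = 5
step 2: acc = 5
step 3: acc = -9
step 4: acc = -9
step 5: acc = -9
step 6: acc = -9
step 7: acc = -20
step 8: acc = -20
step 9: acc = -20
step 10: acc = -20
step 11: acc = -20
step 12: acc = -20
step 13: acc = -20
This matches the trace at every step.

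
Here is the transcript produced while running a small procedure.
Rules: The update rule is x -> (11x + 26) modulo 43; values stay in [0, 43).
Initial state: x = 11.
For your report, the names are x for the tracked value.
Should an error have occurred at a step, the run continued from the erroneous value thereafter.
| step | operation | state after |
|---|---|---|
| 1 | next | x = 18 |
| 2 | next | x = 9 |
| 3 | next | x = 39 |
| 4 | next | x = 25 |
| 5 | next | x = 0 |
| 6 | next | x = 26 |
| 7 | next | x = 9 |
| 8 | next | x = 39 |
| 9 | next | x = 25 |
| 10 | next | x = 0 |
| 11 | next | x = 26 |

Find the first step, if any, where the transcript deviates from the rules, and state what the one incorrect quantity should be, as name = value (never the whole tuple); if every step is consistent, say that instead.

step 7, x = 11

step 1: x = (11*11 + 26) mod 43 = 18 -> checks out
step 2: x = (11*18 + 26) mod 43 = 9 -> checks out
step 3: x = (11*9 + 26) mod 43 = 39 -> in agreement
step 4: x = (11*39 + 26) mod 43 = 25 -> confirmed correct
step 5: x = (11*25 + 26) mod 43 = 0 -> no discrepancy
step 6: x = (11*0 + 26) mod 43 = 26 -> verified
step 7: x = (11*26 + 26) mod 43 = 11 -> a discrepancy with the transcript
The audit stops at step 7: the recorded entry is wrong and should be x = 11.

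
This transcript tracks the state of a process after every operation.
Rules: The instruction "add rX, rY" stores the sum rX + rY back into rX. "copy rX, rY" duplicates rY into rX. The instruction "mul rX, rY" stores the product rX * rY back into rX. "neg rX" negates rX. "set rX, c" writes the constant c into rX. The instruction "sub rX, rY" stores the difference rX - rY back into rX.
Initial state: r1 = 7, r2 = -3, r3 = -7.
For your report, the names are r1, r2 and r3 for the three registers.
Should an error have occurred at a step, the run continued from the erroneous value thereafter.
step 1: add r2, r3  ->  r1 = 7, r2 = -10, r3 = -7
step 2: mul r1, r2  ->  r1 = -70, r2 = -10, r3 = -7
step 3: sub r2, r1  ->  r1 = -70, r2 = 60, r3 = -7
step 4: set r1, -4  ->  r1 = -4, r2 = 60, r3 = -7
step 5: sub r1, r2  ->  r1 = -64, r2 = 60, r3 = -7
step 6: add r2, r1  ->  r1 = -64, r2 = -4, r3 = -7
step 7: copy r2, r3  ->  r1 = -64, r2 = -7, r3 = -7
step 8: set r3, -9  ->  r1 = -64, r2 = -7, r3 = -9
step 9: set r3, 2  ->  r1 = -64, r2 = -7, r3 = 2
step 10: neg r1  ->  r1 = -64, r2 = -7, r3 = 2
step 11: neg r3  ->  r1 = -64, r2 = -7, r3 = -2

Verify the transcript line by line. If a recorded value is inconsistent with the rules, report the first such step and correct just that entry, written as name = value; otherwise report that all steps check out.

Recomputing the run from the initial state:
step 1: r1 = 7, r2 = -10, r3 = -7
step 2: r1 = -70, r2 = -10, r3 = -7
step 3: r1 = -70, r2 = 60, r3 = -7
step 4: r1 = -4, r2 = 60, r3 = -7
step 5: r1 = -64, r2 = 60, r3 = -7
step 6: r1 = -64, r2 = -4, r3 = -7
step 7: r1 = -64, r2 = -7, r3 = -7
step 8: r1 = -64, r2 = -7, r3 = -9
step 9: r1 = -64, r2 = -7, r3 = 2
step 10: r1 = 64, r2 = -7, r3 = 2
step 11: r1 = 64, r2 = -7, r3 = -2
The first disagreement with the transcript is at step 10, where the value should be r1 = 64.

step 10, r1 = 64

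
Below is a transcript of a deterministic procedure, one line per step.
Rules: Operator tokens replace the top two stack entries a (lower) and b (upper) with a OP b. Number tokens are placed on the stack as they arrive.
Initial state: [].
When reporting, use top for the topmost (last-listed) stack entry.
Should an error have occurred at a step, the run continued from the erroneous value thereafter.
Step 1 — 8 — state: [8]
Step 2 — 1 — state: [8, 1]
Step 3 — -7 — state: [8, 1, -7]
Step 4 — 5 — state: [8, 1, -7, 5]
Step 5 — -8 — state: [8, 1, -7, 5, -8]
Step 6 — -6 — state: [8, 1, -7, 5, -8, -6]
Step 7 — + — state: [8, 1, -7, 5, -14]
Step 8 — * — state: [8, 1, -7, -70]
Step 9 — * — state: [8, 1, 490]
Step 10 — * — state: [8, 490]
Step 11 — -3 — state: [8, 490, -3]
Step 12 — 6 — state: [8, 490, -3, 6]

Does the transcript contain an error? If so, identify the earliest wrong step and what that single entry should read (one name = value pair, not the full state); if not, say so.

no error

step 1: push 8: top = 8 -> consistent with the transcript
step 2: push 1: top = 1 -> exactly as logged
step 3: push -7: top = -7 -> exactly as logged
step 4: push 5: top = 5 -> consistent with the transcript
step 5: push -8: top = -8 -> no discrepancy
step 6: push -6: top = -6 -> same as recorded
step 7: -8 + -6 = -14 -> consistent with the transcript
step 8: 5 * -14 = -70 -> no discrepancy
step 9: -7 * -70 = 490 -> no discrepancy
step 10: 1 * 490 = 490 -> same as recorded
step 11: push -3: top = -3 -> same as recorded
step 12: push 6: top = 6 -> checks out
No step deviates from the rules.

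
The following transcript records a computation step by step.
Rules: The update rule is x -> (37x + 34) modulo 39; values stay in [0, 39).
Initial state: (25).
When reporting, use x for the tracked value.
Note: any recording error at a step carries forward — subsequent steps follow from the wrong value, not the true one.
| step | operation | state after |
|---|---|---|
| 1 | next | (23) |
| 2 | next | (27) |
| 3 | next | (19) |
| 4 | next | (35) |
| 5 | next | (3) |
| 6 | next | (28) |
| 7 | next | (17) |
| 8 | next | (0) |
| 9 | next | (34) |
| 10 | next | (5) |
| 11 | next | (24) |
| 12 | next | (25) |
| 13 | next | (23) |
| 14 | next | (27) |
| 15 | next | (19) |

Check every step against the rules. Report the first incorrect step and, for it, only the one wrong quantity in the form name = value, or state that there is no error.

no error

Recomputing the run from the initial state:
step 1: x = 23
step 2: x = 27
step 3: x = 19
step 4: x = 35
step 5: x = 3
step 6: x = 28
step 7: x = 17
step 8: x = 0
step 9: x = 34
step 10: x = 5
step 11: x = 24
step 12: x = 25
step 13: x = 23
step 14: x = 27
step 15: x = 19
This matches the transcript at every step.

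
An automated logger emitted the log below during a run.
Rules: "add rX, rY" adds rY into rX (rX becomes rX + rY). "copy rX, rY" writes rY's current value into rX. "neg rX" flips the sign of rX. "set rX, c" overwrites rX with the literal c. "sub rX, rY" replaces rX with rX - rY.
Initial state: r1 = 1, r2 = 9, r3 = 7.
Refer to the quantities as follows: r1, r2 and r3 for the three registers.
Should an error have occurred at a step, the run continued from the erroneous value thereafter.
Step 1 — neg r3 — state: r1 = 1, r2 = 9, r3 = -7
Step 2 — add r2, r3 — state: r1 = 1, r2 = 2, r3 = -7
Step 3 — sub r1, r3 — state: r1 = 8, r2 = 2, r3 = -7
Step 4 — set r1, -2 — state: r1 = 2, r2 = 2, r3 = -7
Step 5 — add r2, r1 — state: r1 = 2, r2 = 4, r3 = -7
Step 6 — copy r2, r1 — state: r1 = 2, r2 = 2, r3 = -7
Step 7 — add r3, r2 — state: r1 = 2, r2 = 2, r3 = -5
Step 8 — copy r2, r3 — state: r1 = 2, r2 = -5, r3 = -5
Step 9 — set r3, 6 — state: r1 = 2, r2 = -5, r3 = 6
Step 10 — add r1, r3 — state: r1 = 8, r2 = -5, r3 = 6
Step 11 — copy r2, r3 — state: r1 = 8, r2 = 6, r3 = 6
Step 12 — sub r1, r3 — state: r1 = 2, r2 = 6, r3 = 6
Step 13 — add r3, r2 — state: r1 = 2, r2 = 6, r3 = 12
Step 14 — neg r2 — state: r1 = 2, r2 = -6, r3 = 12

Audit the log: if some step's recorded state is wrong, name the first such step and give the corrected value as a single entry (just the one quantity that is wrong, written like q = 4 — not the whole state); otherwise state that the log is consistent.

step 4, r1 = -2

Recomputing the run from the initial state:
step 1: r1 = 1, r2 = 9, r3 = -7
step 2: r1 = 1, r2 = 2, r3 = -7
step 3: r1 = 8, r2 = 2, r3 = -7
step 4: r1 = -2, r2 = 2, r3 = -7
step 5: r1 = -2, r2 = 0, r3 = -7
step 6: r1 = -2, r2 = -2, r3 = -7
step 7: r1 = -2, r2 = -2, r3 = -9
step 8: r1 = -2, r2 = -9, r3 = -9
step 9: r1 = -2, r2 = -9, r3 = 6
step 10: r1 = 4, r2 = -9, r3 = 6
step 11: r1 = 4, r2 = 6, r3 = 6
step 12: r1 = -2, r2 = 6, r3 = 6
step 13: r1 = -2, r2 = 6, r3 = 12
step 14: r1 = -2, r2 = -6, r3 = 12
The first disagreement with the log is at step 4, where the value should be r1 = -2.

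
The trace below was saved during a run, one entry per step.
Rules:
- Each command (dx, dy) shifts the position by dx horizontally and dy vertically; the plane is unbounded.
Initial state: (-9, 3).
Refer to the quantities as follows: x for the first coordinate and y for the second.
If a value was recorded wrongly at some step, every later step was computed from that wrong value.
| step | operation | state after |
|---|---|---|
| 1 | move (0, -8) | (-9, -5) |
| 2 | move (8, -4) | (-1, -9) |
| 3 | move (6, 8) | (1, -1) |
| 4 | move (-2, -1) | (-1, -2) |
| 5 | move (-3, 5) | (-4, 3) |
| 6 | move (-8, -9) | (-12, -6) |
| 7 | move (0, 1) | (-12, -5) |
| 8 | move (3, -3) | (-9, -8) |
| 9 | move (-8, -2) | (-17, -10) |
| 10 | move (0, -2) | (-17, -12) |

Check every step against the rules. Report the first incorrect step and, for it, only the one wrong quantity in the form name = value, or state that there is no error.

Recomputing the run from the initial state:
step 1: x = -9, y = -5
step 2: x = -1, y = -9
step 3: x = 5, y = -1
step 4: x = 3, y = -2
step 5: x = 0, y = 3
step 6: x = -8, y = -6
step 7: x = -8, y = -5
step 8: x = -5, y = -8
step 9: x = -13, y = -10
step 10: x = -13, y = -12
The first disagreement with the trace is at step 3, where the value should be x = 5.

step 3, x = 5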